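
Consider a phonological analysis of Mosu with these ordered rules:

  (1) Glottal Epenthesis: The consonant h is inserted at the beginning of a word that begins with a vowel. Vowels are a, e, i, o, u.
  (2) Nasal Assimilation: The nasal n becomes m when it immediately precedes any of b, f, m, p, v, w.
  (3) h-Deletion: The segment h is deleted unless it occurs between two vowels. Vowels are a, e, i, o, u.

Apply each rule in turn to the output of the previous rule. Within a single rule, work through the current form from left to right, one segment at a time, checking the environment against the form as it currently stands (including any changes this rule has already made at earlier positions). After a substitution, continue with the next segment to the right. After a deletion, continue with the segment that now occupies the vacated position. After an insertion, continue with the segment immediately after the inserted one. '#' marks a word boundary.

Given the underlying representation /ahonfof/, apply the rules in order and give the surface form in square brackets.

[ahomfof]

(1) Glottal Epenthesis: [ahonfof] → [hahonfof]
(2) Nasal Assimilation: [hahonfof] → [hahomfof]
(3) h-Deletion: [hahomfof] → [ahomfof]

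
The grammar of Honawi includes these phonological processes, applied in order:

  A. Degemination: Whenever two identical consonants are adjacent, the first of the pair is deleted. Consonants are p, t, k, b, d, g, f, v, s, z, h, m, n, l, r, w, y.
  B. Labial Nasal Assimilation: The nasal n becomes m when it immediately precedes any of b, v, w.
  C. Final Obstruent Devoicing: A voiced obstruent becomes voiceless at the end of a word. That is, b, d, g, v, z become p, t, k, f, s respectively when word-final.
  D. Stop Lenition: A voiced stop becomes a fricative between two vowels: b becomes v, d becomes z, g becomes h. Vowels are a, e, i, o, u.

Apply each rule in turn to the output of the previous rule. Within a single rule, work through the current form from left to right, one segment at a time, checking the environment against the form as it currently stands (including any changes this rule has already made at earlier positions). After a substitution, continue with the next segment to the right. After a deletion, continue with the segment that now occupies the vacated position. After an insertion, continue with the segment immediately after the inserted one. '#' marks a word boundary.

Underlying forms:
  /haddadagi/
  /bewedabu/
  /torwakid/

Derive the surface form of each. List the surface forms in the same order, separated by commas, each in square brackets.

[hazazahi], [bewezavu], [torwakit]

/haddadagi/:
  A Degemination: [haddadagi] → [hadadagi]
  B Labial Nasal Assimilation: no change — [hadadagi]
  C Final Obstruent Devoicing: no change — [hadadagi]
  D Stop Lenition: [hadadagi] → [hazazahi]
/bewedabu/:
  A Degemination: no change — [bewedabu]
  B Labial Nasal Assimilation: no change — [bewedabu]
  C Final Obstruent Devoicing: no change — [bewedabu]
  D Stop Lenition: [bewedabu] → [bewezavu]
/torwakid/:
  A Degemination: no change — [torwakid]
  B Labial Nasal Assimilation: no change — [torwakid]
  C Final Obstruent Devoicing: [torwakid] → [torwakit]
  D Stop Lenition: no change — [torwakit]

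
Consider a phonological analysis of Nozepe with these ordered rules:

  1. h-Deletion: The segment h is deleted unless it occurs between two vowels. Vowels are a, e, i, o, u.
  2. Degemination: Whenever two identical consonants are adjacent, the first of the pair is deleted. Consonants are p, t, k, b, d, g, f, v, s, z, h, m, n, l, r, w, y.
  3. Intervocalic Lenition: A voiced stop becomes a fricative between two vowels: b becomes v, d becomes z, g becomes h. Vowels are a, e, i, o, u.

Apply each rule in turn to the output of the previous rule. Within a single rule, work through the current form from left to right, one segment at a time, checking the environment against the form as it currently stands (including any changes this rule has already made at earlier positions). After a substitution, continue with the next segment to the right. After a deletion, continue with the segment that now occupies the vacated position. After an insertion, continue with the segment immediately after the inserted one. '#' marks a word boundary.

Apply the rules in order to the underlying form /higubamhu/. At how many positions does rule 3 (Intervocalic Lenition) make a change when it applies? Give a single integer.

1 h-Deletion: [higubamhu] → [igubamu]
2 Degemination: no change — [igubamu]
3 Intervocalic Lenition: [igubamu] → [ihuvamu]
Rule 3 changed 2 position(s).

2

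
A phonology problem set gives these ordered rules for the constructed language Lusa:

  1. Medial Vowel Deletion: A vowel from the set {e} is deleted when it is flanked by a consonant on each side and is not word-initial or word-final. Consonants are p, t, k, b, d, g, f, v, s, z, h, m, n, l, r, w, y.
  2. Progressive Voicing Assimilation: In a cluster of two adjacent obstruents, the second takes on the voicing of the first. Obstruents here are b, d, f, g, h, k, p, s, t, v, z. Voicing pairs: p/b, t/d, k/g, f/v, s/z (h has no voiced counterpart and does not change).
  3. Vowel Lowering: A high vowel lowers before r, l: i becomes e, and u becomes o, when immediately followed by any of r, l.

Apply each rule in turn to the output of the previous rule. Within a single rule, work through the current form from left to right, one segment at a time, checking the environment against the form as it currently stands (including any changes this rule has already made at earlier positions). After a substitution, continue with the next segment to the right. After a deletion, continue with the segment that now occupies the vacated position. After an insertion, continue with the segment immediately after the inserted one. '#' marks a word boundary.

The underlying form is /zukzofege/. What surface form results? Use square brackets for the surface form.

1 Medial Vowel Deletion: [zukzofege] → [zukzofge]
2 Progressive Voicing Assimilation: [zukzofge] → [zuksofke]
3 Vowel Lowering: no change — [zuksofke]

[zuksofke]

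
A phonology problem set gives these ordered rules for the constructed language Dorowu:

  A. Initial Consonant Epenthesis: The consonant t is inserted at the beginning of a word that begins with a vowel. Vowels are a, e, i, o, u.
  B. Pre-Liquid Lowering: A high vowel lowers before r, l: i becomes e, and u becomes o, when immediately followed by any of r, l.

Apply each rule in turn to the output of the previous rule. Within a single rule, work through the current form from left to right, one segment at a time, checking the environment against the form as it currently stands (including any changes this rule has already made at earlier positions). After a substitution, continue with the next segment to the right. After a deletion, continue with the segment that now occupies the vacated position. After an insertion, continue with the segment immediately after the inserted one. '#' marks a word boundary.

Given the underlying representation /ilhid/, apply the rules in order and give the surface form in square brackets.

A Initial Consonant Epenthesis: [ilhid] → [tilhid]
B Pre-Liquid Lowering: [tilhid] → [telhid]

[telhid]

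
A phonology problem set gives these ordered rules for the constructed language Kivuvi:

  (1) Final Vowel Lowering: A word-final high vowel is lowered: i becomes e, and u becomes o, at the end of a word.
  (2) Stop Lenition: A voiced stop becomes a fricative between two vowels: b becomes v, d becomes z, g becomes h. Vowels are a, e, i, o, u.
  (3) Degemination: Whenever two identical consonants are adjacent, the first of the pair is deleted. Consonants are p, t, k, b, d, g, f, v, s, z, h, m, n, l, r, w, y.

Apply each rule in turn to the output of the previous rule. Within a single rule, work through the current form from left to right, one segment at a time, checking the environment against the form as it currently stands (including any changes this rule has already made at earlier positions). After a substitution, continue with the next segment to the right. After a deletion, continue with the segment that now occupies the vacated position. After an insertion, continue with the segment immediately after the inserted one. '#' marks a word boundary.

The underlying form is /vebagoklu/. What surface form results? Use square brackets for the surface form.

(1) Final Vowel Lowering: [vebagoklu] → [vebagoklo]
(2) Stop Lenition: [vebagoklo] → [vevahoklo]
(3) Degemination: no change — [vevahoklo]

[vevahoklo]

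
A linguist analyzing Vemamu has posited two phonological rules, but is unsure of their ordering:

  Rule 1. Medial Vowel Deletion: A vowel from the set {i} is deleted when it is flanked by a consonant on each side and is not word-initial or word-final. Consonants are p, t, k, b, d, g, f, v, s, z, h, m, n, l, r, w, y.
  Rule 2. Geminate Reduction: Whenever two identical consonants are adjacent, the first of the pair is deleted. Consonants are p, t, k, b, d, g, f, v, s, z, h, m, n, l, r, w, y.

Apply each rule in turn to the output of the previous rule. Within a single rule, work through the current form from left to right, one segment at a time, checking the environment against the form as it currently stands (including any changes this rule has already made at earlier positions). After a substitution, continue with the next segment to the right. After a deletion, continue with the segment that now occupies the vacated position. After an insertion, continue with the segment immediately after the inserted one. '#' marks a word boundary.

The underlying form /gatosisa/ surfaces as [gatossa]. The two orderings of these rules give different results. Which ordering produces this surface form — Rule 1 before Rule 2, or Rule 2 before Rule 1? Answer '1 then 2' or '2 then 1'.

2 then 1

Order 1 then 2:
  1 Medial Vowel Deletion: [gatosisa] → [gatossa]
  2 Geminate Reduction: [gatossa] → [gatosa]
  result: [gatosa]
Order 2 then 1:
  2 Geminate Reduction: no change — [gatosisa]
  1 Medial Vowel Deletion: [gatosisa] → [gatossa]
  result: [gatossa]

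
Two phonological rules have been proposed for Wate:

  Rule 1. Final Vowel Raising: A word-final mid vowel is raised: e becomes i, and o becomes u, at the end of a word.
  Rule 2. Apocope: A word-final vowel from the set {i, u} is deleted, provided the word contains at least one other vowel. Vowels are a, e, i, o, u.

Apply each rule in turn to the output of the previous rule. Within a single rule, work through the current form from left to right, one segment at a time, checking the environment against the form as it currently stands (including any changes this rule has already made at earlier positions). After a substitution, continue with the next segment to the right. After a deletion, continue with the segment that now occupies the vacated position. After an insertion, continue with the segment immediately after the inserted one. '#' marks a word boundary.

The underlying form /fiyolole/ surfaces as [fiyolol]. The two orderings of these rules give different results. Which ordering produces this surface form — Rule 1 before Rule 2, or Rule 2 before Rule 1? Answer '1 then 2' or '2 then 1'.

1 then 2

Order 1 then 2:
  1 Final Vowel Raising: [fiyolole] → [fiyololi]
  2 Apocope: [fiyololi] → [fiyolol]
  result: [fiyolol]
Order 2 then 1:
  2 Apocope: no change — [fiyolole]
  1 Final Vowel Raising: [fiyolole] → [fiyololi]
  result: [fiyololi]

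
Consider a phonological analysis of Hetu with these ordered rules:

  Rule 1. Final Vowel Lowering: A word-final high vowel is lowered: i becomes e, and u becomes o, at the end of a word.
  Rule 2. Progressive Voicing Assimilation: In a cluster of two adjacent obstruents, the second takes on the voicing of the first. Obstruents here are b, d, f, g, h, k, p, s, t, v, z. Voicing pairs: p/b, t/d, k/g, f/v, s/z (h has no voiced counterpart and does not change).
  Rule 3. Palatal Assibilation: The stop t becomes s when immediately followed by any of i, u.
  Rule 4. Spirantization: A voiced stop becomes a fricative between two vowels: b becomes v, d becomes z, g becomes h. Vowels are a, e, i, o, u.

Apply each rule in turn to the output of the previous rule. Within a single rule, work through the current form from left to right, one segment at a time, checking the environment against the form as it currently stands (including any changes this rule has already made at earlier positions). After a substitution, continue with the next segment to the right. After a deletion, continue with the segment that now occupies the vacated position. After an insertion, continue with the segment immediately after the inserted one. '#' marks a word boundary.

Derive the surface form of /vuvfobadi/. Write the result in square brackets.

[vuvvovaze]

Rule 1 Final Vowel Lowering: [vuvfobadi] → [vuvfobade]
Rule 2 Progressive Voicing Assimilation: [vuvfobade] → [vuvvobade]
Rule 3 Palatal Assibilation: no change — [vuvvobade]
Rule 4 Spirantization: [vuvvobade] → [vuvvovaze]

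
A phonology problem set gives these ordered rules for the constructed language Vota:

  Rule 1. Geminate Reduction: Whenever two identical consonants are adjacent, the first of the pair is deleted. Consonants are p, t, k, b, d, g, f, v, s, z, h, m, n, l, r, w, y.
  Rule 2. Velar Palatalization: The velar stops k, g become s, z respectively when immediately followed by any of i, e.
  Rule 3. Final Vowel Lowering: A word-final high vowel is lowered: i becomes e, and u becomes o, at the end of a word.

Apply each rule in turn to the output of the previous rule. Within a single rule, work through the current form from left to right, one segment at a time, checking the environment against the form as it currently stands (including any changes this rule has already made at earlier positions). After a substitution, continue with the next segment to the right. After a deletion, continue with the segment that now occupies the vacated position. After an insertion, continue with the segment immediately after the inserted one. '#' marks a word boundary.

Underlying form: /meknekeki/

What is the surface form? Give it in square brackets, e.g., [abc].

[meknesese]

Rule 1 Geminate Reduction: no change — [meknekeki]
Rule 2 Velar Palatalization: [meknekeki] → [meknesesi]
Rule 3 Final Vowel Lowering: [meknesesi] → [meknesese]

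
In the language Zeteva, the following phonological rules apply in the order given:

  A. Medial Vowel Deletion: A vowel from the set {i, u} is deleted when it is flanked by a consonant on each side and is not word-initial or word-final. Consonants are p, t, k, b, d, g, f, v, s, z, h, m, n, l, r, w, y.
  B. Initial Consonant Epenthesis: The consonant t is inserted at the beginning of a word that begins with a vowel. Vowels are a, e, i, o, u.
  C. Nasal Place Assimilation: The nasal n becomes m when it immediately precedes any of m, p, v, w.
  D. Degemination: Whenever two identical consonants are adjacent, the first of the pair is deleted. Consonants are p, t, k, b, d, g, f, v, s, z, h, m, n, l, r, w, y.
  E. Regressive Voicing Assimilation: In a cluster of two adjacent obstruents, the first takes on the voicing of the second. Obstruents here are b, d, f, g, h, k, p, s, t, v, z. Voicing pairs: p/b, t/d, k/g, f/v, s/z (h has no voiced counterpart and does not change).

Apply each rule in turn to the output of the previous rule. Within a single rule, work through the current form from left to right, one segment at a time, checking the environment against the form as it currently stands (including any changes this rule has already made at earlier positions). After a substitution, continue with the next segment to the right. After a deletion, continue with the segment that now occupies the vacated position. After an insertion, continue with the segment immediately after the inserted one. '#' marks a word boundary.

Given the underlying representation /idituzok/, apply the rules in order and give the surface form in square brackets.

[titdzok]

A Medial Vowel Deletion: [idituzok] → [idtzok]
B Initial Consonant Epenthesis: [idtzok] → [tidtzok]
C Nasal Place Assimilation: no change — [tidtzok]
D Degemination: no change — [tidtzok]
E Regressive Voicing Assimilation: [tidtzok] → [titdzok]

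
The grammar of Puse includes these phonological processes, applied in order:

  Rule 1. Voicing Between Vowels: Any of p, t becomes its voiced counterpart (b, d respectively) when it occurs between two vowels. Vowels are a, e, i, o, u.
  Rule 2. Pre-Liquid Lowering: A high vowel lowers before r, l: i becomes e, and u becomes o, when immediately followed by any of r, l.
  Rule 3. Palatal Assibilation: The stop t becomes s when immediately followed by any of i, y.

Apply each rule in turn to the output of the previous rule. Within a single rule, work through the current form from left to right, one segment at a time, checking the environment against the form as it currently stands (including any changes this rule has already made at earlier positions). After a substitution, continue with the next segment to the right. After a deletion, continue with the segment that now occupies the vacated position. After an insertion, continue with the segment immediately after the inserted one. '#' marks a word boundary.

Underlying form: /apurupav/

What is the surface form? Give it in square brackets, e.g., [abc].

Rule 1 Voicing Between Vowels: [apurupav] → [aburubav]
Rule 2 Pre-Liquid Lowering: [aburubav] → [aborubav]
Rule 3 Palatal Assibilation: no change — [aborubav]

[aborubav]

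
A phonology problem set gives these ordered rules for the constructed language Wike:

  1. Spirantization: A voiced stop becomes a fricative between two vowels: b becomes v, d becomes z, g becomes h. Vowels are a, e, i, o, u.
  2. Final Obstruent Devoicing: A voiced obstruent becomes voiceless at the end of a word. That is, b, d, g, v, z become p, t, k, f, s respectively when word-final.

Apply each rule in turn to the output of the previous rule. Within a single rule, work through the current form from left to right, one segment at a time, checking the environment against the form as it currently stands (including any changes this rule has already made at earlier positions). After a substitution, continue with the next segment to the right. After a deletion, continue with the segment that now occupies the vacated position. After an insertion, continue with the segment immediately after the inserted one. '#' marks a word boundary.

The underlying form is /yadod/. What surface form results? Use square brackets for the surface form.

1 Spirantization: [yadod] → [yazod]
2 Final Obstruent Devoicing: [yazod] → [yazot]

[yazot]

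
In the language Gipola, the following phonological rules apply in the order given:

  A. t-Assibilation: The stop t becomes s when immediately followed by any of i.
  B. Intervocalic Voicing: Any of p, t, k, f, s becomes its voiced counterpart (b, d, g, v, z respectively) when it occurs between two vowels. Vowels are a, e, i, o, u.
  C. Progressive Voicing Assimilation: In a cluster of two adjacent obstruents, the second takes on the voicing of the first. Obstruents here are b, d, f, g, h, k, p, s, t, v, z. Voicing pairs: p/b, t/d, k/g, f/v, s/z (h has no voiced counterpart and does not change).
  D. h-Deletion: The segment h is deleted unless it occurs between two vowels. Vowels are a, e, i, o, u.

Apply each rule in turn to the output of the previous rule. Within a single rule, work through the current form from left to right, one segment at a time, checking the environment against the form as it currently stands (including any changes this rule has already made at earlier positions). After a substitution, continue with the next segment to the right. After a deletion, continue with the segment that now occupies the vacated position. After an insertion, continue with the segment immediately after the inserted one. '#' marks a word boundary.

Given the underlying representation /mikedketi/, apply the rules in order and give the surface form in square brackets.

A t-Assibilation: [mikedketi] → [mikedkesi]
B Intervocalic Voicing: [mikedkesi] → [migedkezi]
C Progressive Voicing Assimilation: [migedkezi] → [migedgezi]
D h-Deletion: no change — [migedgezi]

[migedgezi]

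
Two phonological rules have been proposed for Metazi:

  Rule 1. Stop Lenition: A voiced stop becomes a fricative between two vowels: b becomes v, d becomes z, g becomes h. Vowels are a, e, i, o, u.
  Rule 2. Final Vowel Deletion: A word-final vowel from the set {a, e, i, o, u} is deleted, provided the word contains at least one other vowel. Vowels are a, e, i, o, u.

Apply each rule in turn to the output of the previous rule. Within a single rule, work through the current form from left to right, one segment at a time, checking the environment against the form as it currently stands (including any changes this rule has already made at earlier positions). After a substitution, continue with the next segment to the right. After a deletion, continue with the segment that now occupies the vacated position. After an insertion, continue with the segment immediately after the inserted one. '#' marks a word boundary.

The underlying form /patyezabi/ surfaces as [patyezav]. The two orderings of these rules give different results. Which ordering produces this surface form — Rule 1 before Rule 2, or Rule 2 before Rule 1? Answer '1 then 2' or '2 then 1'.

Order 1 then 2:
  1 Stop Lenition: [patyezabi] → [patyezavi]
  2 Final Vowel Deletion: [patyezavi] → [patyezav]
  result: [patyezav]
Order 2 then 1:
  2 Final Vowel Deletion: [patyezabi] → [patyezab]
  1 Stop Lenition: no change — [patyezab]
  result: [patyezab]

1 then 2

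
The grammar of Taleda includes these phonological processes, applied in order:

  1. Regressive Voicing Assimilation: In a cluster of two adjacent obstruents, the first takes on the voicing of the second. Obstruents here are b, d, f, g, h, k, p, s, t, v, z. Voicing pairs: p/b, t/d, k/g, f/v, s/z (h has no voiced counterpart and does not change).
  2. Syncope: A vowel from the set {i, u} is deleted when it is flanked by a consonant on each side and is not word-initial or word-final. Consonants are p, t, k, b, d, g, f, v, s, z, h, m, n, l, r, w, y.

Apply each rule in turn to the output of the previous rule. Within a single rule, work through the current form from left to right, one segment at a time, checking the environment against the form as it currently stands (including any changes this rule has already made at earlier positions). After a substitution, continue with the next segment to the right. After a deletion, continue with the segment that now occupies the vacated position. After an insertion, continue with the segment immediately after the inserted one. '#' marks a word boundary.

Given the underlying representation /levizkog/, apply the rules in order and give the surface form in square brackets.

1 Regressive Voicing Assimilation: [levizkog] → [leviskog]
2 Syncope: [leviskog] → [levskog]

[levskog]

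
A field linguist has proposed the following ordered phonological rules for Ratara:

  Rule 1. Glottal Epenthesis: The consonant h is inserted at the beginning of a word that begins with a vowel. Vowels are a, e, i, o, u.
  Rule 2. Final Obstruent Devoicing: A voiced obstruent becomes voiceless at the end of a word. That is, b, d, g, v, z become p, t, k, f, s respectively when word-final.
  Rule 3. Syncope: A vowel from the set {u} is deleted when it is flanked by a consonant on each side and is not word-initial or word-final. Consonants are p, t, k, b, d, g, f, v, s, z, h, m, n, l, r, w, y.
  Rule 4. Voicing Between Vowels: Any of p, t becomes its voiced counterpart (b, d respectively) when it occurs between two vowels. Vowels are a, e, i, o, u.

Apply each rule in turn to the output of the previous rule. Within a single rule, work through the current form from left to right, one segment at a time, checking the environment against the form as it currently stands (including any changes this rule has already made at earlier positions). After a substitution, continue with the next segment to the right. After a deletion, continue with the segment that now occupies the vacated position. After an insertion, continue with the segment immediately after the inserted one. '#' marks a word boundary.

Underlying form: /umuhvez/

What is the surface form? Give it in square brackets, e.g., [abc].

Rule 1 Glottal Epenthesis: [umuhvez] → [humuhvez]
Rule 2 Final Obstruent Devoicing: [humuhvez] → [humuhves]
Rule 3 Syncope: [humuhves] → [hmhves]
Rule 4 Voicing Between Vowels: no change — [hmhves]

[hmhves]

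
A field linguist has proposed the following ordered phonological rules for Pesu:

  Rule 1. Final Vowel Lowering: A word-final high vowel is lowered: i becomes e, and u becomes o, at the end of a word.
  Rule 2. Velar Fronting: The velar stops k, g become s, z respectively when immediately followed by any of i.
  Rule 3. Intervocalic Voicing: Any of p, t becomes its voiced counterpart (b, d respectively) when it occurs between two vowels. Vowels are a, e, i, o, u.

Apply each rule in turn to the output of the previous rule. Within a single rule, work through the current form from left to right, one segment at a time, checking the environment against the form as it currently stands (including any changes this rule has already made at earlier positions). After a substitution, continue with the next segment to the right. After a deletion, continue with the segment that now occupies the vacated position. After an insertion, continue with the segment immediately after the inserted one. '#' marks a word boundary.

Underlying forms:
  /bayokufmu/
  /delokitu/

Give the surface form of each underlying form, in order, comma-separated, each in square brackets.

/bayokufmu/:
  Rule 1 Final Vowel Lowering: [bayokufmu] → [bayokufmo]
  Rule 2 Velar Fronting: no change — [bayokufmo]
  Rule 3 Intervocalic Voicing: no change — [bayokufmo]
/delokitu/:
  Rule 1 Final Vowel Lowering: [delokitu] → [delokito]
  Rule 2 Velar Fronting: [delokito] → [delosito]
  Rule 3 Intervocalic Voicing: [delosito] → [delosido]

[bayokufmo], [delosido]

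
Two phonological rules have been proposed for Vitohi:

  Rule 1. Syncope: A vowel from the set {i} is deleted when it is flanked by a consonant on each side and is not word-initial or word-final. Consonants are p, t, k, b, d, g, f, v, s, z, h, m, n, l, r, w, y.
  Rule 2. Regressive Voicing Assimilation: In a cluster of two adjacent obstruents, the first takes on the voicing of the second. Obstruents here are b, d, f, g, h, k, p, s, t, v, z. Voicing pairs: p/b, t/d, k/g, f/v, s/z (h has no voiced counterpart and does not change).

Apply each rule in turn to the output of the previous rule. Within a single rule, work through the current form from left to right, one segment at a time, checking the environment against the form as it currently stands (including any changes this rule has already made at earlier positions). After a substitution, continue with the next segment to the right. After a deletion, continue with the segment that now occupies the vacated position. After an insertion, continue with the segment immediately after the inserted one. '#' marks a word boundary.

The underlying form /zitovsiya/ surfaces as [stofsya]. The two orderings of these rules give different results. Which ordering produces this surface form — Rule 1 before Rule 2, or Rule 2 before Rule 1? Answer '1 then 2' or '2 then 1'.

1 then 2

Order 1 then 2:
  1 Syncope: [zitovsiya] → [ztovsya]
  2 Regressive Voicing Assimilation: [ztovsya] → [stofsya]
  result: [stofsya]
Order 2 then 1:
  2 Regressive Voicing Assimilation: [zitovsiya] → [zitofsiya]
  1 Syncope: [zitofsiya] → [ztofsya]
  result: [ztofsya]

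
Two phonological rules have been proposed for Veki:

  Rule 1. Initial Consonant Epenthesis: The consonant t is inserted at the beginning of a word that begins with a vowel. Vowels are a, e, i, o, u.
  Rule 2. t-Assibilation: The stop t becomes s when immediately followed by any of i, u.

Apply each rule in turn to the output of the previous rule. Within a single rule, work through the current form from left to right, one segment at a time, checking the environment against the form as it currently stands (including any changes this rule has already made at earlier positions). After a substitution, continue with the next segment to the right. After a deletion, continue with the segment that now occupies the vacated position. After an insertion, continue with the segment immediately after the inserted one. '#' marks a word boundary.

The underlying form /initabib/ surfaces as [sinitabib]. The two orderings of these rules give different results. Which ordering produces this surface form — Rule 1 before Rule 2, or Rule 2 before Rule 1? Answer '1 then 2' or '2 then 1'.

Order 1 then 2:
  1 Initial Consonant Epenthesis: [initabib] → [tinitabib]
  2 t-Assibilation: [tinitabib] → [sinitabib]
  result: [sinitabib]
Order 2 then 1:
  2 t-Assibilation: no change — [initabib]
  1 Initial Consonant Epenthesis: [initabib] → [tinitabib]
  result: [tinitabib]

1 then 2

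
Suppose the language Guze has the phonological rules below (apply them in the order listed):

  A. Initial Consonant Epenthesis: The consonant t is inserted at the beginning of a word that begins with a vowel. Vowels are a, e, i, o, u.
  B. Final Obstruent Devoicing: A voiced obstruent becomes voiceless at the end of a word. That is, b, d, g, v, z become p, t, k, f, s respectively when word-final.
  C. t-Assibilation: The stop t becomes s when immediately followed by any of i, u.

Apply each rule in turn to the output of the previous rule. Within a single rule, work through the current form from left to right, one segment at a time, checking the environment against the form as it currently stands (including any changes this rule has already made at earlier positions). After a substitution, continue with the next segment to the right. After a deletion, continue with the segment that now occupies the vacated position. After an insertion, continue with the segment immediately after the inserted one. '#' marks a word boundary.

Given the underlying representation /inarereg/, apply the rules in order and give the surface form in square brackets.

A Initial Consonant Epenthesis: [inarereg] → [tinarereg]
B Final Obstruent Devoicing: [tinarereg] → [tinarerek]
C t-Assibilation: [tinarerek] → [sinarerek]

[sinarerek]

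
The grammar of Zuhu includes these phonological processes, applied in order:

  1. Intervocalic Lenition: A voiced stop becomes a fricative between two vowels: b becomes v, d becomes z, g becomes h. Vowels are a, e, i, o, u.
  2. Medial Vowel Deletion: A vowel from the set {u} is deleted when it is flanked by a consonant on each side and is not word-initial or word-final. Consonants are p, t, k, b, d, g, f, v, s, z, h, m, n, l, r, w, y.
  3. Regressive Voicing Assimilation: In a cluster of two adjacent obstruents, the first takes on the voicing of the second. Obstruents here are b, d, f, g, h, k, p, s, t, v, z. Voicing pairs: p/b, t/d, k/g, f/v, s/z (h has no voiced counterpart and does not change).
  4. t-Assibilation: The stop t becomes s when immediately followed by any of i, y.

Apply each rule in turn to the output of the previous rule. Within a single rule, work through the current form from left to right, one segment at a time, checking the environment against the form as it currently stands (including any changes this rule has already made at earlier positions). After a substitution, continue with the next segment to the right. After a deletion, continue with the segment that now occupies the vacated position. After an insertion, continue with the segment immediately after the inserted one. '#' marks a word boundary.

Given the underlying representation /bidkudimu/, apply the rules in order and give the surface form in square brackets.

[bitgzimu]

1 Intervocalic Lenition: [bidkudimu] → [bidkuzimu]
2 Medial Vowel Deletion: [bidkuzimu] → [bidkzimu]
3 Regressive Voicing Assimilation: [bidkzimu] → [bitgzimu]
4 t-Assibilation: no change — [bitgzimu]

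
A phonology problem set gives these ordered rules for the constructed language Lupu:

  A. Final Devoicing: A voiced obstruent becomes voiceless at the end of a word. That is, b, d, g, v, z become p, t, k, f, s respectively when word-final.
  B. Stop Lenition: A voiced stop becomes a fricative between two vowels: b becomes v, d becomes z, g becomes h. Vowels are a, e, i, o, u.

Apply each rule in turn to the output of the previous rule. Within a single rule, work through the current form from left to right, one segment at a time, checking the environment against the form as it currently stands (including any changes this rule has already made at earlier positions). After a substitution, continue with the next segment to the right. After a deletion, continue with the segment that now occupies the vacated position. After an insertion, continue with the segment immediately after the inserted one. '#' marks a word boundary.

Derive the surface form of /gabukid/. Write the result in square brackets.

A Final Devoicing: [gabukid] → [gabukit]
B Stop Lenition: [gabukit] → [gavukit]

[gavukit]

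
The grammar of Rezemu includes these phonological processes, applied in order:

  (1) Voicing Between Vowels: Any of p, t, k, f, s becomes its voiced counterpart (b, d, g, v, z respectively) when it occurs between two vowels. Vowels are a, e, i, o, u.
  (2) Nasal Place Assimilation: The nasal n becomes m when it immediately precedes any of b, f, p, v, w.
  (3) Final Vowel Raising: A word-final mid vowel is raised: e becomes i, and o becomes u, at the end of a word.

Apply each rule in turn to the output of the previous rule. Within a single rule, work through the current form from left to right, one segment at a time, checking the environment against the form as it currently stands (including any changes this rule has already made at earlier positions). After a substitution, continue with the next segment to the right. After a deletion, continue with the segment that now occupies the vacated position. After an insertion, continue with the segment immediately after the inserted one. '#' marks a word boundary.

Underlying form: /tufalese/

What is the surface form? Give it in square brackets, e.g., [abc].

(1) Voicing Between Vowels: [tufalese] → [tuvaleze]
(2) Nasal Place Assimilation: no change — [tuvaleze]
(3) Final Vowel Raising: [tuvaleze] → [tuvalezi]

[tuvalezi]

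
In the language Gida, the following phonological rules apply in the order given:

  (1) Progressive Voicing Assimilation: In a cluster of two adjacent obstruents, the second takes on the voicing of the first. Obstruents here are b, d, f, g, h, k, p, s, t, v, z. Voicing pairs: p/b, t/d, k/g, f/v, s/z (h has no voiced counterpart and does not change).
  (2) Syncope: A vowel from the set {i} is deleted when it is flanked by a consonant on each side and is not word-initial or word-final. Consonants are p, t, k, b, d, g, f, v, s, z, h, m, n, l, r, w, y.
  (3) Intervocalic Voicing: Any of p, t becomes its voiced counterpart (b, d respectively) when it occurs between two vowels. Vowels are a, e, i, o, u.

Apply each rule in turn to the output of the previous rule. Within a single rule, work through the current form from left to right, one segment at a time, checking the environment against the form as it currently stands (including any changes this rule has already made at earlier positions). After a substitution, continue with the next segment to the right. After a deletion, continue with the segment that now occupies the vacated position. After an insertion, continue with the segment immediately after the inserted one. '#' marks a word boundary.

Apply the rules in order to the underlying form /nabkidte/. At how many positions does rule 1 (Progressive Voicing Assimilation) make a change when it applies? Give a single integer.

(1) Progressive Voicing Assimilation: [nabkidte] → [nabgidde]
(2) Syncope: [nabgidde] → [nabgdde]
(3) Intervocalic Voicing: no change — [nabgdde]
Rule 1 changed 2 position(s).

2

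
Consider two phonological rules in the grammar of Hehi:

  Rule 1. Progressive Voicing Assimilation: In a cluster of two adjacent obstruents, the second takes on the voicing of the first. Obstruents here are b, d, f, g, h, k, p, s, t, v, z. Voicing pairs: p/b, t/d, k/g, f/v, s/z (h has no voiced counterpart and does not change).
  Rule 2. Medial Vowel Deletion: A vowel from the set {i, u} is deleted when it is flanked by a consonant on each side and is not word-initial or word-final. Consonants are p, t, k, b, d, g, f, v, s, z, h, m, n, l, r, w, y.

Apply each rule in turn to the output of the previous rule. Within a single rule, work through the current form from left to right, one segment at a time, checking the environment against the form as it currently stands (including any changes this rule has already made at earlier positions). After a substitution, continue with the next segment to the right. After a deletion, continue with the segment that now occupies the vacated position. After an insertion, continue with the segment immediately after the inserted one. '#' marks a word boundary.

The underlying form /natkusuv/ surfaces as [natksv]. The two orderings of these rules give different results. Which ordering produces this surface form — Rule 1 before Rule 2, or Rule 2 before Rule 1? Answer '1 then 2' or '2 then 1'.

1 then 2

Order 1 then 2:
  1 Progressive Voicing Assimilation: no change — [natkusuv]
  2 Medial Vowel Deletion: [natkusuv] → [natksv]
  result: [natksv]
Order 2 then 1:
  2 Medial Vowel Deletion: [natkusuv] → [natksv]
  1 Progressive Voicing Assimilation: [natksv] → [natksf]
  result: [natksf]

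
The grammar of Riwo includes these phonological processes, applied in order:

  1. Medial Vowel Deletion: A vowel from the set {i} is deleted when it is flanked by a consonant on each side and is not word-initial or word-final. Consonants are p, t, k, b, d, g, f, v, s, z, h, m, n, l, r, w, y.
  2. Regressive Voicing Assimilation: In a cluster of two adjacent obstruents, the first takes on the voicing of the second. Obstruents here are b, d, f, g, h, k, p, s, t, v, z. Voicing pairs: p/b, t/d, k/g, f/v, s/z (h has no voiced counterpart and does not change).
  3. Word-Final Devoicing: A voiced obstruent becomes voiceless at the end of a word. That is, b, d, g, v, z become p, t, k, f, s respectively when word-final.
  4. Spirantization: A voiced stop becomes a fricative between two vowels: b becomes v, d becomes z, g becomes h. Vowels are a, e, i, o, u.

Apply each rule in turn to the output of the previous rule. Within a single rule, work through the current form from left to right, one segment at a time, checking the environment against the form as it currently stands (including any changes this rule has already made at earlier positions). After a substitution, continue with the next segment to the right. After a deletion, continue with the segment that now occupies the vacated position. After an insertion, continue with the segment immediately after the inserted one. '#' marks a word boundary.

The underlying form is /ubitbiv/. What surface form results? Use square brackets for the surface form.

1 Medial Vowel Deletion: [ubitbiv] → [ubtbv]
2 Regressive Voicing Assimilation: [ubtbv] → [updbv]
3 Word-Final Devoicing: [updbv] → [updbf]
4 Spirantization: no change — [updbf]

[updbf]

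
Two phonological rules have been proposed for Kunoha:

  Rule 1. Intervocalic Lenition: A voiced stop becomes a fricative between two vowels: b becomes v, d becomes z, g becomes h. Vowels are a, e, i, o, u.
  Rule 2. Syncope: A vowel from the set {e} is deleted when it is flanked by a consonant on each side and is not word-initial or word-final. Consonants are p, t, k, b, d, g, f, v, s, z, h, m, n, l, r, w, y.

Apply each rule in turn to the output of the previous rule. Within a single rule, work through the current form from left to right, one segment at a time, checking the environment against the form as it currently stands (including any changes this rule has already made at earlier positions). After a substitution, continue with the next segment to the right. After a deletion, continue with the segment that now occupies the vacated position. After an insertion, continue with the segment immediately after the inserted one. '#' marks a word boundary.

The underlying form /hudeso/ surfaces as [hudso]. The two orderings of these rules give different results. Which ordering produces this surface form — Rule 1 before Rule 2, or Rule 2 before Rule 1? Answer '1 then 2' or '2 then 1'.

2 then 1

Order 1 then 2:
  1 Intervocalic Lenition: [hudeso] → [huzeso]
  2 Syncope: [huzeso] → [huzso]
  result: [huzso]
Order 2 then 1:
  2 Syncope: [hudeso] → [hudso]
  1 Intervocalic Lenition: no change — [hudso]
  result: [hudso]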